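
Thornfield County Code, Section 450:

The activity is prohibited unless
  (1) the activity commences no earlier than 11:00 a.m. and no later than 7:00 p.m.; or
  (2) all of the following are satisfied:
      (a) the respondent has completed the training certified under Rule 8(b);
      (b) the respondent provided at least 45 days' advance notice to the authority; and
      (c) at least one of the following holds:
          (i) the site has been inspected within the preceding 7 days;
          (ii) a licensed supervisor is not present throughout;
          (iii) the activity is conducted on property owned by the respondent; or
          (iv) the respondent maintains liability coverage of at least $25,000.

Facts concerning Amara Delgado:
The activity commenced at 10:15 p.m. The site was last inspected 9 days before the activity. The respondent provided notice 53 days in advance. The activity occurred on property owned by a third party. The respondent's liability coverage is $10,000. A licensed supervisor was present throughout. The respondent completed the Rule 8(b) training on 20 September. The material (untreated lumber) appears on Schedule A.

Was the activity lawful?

No — unlawful.

(1) start within hours — not satisfied.
(a) training certified — met.
(b) ≥45 days' notice — met.
(i) site inspected — not satisfied.
(ii) not (supervisor present) — fails.
(iii) own property — fails.
(iv) coverage ≥ $25,000 — not satisfied.
So (c) is not satisfied (F OR F OR F OR F).
So (2) is not satisfied (T AND T AND F).
So Overall is not satisfied (F OR F).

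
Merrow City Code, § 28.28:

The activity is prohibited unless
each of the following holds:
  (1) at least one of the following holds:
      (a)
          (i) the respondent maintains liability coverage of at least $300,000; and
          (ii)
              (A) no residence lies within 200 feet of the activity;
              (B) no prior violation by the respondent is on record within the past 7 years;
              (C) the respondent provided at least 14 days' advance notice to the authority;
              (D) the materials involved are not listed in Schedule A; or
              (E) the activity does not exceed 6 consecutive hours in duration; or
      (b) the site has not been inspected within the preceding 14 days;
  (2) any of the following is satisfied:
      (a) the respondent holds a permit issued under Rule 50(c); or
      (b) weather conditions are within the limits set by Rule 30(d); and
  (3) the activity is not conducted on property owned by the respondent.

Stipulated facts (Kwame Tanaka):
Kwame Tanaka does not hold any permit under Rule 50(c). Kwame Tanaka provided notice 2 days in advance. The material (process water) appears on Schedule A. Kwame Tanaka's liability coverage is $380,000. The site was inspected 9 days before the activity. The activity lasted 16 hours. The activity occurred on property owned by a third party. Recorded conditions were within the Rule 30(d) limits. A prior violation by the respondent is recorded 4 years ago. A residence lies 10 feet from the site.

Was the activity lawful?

No — unlawful.

(i) coverage ≥ $300,000 — satisfied.
(A) no residence in 200 ft — not met.
(B) no prior violation — not met.
(C) ≥14 days' notice — not satisfied.
(D) not (Schedule A material) — fails.
(E) ≤ 6 hrs duration — not met.
(ii) = F OR F OR F OR F OR F = false.
So (a) is not satisfied (T AND F).
(b) not (site inspected) — fails.
(1) = F OR F = false.
(a) holds permit — not satisfied.
(b) weather ok — met.
So (2) is satisfied (F OR T).
(3) not (own property) — satisfied.
Overall: F AND T AND T → false.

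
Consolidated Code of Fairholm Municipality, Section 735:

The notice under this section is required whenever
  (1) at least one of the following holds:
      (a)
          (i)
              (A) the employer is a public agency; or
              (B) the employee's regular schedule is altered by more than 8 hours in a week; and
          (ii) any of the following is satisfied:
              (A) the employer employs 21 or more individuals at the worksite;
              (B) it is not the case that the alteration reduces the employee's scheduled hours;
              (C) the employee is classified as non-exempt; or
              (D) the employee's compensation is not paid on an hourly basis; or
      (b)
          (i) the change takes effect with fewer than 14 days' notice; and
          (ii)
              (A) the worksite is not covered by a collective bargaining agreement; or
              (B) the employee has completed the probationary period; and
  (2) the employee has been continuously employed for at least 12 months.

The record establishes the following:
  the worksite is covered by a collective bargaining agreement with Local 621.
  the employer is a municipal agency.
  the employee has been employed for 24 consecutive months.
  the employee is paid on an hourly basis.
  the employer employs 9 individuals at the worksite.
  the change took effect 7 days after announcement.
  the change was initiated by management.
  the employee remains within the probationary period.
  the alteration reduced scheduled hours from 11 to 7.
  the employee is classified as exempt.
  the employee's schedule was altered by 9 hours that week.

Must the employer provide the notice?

No — not required.

(A) public agency — holds.
(B) schedule shift > 8h — met.
(i) = T OR T = true.
(A) ≥ 21 at site — not satisfied.
(B) not (hours reduced) — fails.
(C) non-exempt — not met.
(D) not (hourly-paid) — fails.
(ii): F OR F OR F OR F → false.
(a): T AND F → false.
(i) < 14 days' notice — satisfied.
(A) no CBA — not met.
(B) past probation — not met.
(ii) = F OR F = false.
(b): T AND F → false.
So (1) is not satisfied (F OR F).
(2) tenure ≥ 12 mo. — satisfied.
So Overall is not satisfied (F AND T).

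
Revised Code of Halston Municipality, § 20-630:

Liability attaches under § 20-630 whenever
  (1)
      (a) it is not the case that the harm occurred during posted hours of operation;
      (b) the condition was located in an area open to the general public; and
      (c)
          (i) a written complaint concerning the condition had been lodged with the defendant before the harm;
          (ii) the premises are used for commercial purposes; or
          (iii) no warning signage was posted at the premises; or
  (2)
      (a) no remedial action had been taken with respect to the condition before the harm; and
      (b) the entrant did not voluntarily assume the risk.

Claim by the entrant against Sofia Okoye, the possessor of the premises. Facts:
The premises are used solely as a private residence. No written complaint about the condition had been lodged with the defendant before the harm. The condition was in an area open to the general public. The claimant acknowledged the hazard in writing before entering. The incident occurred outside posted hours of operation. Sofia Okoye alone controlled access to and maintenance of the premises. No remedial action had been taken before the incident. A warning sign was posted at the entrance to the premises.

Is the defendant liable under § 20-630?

(a) not (during posted hours) — holds.
(b) public area — met.
(i) complaint lodged — not met.
(ii) commercial use — not satisfied.
(iii) no signage posted — not met.
(c): F OR F OR F → false.
So (1) is not satisfied (T AND T AND F).
(a) no remedial action — holds.
(b) no assumed risk — not met.
(2) = T AND F = false.
So Overall is not satisfied (F OR F).

No — not liable.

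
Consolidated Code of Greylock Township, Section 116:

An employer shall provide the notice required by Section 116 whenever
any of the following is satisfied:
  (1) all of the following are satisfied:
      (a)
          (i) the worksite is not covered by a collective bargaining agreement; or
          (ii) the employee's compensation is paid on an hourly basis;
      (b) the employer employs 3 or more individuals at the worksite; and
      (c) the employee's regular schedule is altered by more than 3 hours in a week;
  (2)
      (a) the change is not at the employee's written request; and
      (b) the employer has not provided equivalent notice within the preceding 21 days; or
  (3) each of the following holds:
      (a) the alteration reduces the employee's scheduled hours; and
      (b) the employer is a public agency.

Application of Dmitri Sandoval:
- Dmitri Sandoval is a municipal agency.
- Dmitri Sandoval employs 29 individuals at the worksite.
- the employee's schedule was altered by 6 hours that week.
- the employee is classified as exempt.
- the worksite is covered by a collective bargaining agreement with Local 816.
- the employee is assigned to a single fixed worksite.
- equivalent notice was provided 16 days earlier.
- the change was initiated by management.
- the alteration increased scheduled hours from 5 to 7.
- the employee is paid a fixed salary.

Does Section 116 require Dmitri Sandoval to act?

(i) no CBA — not met.
(ii) hourly-paid — not met.
(a) = F OR F = false.
(b) ≥ 3 at site — satisfied.
(c) schedule shift > 3h — holds.
So (1) is not satisfied (F AND T AND T).
(a) not employee-requested — holds.
(b) no recent notice — not satisfied.
(2): T AND F → false.
(a) hours reduced — fails.
(b) public agency — holds.
So (3) is not satisfied (F AND T).
Overall = F OR F OR F = false.

No — not required.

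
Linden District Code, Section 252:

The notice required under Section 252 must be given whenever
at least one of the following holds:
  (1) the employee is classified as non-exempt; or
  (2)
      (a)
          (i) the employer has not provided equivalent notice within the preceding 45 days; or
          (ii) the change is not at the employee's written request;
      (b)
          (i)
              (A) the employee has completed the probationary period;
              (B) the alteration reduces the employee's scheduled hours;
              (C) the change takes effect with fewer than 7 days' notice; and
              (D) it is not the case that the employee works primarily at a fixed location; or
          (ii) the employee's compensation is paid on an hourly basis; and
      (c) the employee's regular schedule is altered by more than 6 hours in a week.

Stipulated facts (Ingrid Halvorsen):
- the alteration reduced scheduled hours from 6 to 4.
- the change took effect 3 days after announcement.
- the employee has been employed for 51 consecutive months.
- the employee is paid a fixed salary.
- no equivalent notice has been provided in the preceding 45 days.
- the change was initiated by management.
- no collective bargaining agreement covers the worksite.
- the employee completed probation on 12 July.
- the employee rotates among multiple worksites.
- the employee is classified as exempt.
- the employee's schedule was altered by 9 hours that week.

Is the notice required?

(1) non-exempt — fails.
(i) no recent notice — satisfied.
(ii) not employee-requested — satisfied.
So (a) is satisfied (T OR T).
(A) past probation — holds.
(B) hours reduced — holds.
(C) < 7 days' notice — satisfied.
(D) not (fixed location) — satisfied.
So (i) is satisfied (T AND T AND T AND T).
(ii) hourly-paid — fails.
(b): T OR F → true.
(c) schedule shift > 6h — satisfied.
(2): T AND T AND T → true.
Overall: F OR T → true.

Yes — required.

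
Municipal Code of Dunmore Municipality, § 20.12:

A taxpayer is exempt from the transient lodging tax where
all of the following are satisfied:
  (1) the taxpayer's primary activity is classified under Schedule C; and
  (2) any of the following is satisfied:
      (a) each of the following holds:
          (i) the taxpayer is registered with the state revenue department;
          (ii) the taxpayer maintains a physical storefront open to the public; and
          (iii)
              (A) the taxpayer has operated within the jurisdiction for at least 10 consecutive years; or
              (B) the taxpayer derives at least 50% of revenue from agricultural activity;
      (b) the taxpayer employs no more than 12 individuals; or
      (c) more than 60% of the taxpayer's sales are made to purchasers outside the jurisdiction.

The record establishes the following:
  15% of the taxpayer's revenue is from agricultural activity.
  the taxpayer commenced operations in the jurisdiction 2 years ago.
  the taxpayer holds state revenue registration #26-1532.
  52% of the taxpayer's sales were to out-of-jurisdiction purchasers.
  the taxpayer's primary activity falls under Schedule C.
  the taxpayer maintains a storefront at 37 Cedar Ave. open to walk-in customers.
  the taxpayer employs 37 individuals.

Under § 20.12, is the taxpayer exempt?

No — not exempt.

(1) Schedule C activity — satisfied.
(i) state-registered — holds.
(ii) has storefront — holds.
(A) ≥ 10 yrs in jurisdiction — not met.
(B) ≥50% agricultural — not satisfied.
So (iii) is not satisfied (F OR F).
So (a) is not satisfied (T AND T AND F).
(b) ≤ 12 employees — fails.
(c) >60% out-of-jur. sales — not satisfied.
So (2) is not satisfied (F OR F OR F).
Overall: T AND F → false.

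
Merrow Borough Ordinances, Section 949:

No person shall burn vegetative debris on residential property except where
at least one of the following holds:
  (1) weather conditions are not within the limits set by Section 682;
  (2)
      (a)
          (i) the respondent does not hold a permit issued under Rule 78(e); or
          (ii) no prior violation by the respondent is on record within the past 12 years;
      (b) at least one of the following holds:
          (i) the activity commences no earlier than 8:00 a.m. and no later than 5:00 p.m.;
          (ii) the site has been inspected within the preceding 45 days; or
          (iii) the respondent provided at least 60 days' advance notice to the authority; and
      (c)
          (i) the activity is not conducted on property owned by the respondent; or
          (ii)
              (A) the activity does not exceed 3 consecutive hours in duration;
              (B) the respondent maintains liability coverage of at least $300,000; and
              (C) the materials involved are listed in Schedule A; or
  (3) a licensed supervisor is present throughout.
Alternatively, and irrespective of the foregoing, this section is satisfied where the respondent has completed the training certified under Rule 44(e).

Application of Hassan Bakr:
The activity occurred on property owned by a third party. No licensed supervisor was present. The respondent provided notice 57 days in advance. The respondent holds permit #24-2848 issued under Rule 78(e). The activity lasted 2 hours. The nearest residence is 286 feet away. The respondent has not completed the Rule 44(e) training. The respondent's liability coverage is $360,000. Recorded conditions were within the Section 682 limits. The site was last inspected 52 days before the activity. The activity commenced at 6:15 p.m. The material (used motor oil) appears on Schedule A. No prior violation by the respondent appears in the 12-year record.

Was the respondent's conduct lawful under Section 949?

No — unlawful.

(1) not (weather ok) — not satisfied.
(i) not (holds permit) — not satisfied.
(ii) no prior violation — holds.
(a) = F OR T = true.
(i) start within hours — fails.
(ii) site inspected — fails.
(iii) ≥60 days' notice — not met.
(b) = F OR F OR F = false.
(i) not (own property) — met.
(A) ≤ 3 hrs duration — met.
(B) coverage ≥ $300,000 — satisfied.
(C) Schedule A material — met.
So (ii) is satisfied (T AND T AND T).
(c): T OR T → true.
(2): T AND F AND T → false.
(3) supervisor present — not satisfied.
So Overall is not satisfied (F OR F OR F).
Exception (training certified) — not satisfied.
Result: main false OR exception false → false.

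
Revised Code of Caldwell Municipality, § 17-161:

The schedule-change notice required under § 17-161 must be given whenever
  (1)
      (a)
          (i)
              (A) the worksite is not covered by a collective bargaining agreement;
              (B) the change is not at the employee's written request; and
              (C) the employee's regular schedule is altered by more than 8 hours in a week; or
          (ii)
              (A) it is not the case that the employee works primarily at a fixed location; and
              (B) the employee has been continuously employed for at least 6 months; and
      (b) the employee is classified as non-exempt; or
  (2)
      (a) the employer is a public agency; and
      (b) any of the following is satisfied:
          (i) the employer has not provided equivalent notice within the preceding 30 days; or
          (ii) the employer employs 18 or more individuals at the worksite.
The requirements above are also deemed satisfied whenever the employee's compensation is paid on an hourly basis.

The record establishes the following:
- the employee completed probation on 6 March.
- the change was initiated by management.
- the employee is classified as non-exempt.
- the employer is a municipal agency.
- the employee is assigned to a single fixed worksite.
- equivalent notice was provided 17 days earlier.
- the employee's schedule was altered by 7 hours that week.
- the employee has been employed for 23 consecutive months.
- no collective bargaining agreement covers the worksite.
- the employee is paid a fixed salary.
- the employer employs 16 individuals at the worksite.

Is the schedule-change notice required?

No — not required.

(A) no CBA — satisfied.
(B) not employee-requested — holds.
(C) schedule shift > 8h — not met.
(i): T AND T AND F → false.
(A) not (fixed location) — not satisfied.
(B) tenure ≥ 6 mo. — holds.
(ii): F AND T → false.
(a) = F OR F = false.
(b) non-exempt — met.
So (1) is not satisfied (F AND T).
(a) public agency — holds.
(i) no recent notice — not met.
(ii) ≥ 18 at site — not satisfied.
(b) = F OR F = false.
(2): T AND F → false.
Overall: F OR F → false.
Exception (hourly-paid) — not satisfied.
Result: main false OR exception false → false.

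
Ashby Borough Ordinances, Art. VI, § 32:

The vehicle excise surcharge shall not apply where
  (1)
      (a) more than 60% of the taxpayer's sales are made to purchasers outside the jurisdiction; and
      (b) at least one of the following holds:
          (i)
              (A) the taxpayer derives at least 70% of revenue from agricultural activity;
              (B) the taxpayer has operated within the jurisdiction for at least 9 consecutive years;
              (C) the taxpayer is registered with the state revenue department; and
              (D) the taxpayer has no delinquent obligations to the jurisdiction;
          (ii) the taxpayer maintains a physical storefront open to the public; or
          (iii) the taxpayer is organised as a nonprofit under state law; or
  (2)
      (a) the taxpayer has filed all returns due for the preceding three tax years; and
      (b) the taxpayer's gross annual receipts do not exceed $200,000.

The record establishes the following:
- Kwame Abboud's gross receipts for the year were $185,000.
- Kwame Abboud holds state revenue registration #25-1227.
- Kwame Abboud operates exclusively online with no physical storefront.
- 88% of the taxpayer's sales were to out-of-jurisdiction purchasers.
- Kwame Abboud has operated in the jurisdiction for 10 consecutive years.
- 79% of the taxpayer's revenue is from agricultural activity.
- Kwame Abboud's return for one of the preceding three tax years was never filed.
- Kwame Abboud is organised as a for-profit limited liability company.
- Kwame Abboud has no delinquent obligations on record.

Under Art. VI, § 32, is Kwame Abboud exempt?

Yes — exempt.

(a) >60% out-of-jur. sales — met.
(A) ≥70% agricultural — holds.
(B) ≥ 9 yrs in jurisdiction — satisfied.
(C) state-registered — satisfied.
(D) no delinquency — holds.
(i): T AND T AND T AND T → true.
(ii) has storefront — fails.
(iii) nonprofit — fails.
So (b) is satisfied (T OR F OR F).
(1): T AND T → true.
(a) returns current — not satisfied.
(b) receipts ≤ $200,000 — holds.
(2) = F AND T = false.
Overall: T OR F → true.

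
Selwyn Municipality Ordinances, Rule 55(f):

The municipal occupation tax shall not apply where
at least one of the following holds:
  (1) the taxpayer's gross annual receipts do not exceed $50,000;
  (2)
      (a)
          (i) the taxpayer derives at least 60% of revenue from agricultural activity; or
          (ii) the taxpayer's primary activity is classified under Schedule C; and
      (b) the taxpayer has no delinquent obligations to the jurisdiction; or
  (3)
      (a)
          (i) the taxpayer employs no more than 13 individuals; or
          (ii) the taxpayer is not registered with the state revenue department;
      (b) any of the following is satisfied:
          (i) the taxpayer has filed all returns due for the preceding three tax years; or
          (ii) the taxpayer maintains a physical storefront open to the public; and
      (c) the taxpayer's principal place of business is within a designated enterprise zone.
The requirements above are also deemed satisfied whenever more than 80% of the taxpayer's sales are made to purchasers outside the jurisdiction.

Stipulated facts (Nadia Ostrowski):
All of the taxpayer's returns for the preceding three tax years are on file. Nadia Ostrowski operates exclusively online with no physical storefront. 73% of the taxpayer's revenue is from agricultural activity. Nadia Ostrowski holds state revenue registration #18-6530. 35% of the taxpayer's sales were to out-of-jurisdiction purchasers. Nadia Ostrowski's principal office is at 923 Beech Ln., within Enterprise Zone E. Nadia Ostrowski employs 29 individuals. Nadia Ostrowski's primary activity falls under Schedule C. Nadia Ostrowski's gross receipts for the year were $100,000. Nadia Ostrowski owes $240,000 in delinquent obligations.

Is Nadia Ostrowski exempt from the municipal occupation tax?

No — not exempt.

(1) receipts ≤ $50,000 — not met.
(i) ≥60% agricultural — satisfied.
(ii) Schedule C activity — met.
So (a) is satisfied (T OR T).
(b) no delinquency — not met.
(2) = T AND F = false.
(i) ≤ 13 employees — not met.
(ii) not (state-registered) — fails.
(a) = F OR F = false.
(i) returns current — holds.
(ii) has storefront — fails.
(b): T OR F → true.
(c) in enterprise zone — met.
(3): F AND T AND T → false.
So Overall is not satisfied (F OR F OR F).
Exception (>80% out-of-jur. sales) — not satisfied.
Result: main false OR exception false → false.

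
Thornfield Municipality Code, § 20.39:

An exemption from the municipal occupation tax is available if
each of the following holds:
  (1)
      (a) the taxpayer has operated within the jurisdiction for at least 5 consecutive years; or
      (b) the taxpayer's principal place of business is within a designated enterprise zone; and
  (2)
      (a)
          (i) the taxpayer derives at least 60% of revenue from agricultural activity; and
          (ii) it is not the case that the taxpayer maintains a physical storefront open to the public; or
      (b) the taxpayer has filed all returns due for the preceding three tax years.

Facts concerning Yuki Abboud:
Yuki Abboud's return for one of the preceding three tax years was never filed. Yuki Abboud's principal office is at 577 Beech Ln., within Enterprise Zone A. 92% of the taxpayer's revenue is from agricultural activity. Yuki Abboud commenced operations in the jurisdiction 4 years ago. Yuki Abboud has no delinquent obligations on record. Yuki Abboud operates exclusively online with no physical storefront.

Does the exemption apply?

(a) ≥ 5 yrs in jurisdiction — not satisfied.
(b) in enterprise zone — met.
(1): F OR T → true.
(i) ≥60% agricultural — met.
(ii) not (has storefront) — holds.
(a): T AND T → true.
(b) returns current — not satisfied.
So (2) is satisfied (T OR F).
So Overall is satisfied (T AND T).

Yes — exempt.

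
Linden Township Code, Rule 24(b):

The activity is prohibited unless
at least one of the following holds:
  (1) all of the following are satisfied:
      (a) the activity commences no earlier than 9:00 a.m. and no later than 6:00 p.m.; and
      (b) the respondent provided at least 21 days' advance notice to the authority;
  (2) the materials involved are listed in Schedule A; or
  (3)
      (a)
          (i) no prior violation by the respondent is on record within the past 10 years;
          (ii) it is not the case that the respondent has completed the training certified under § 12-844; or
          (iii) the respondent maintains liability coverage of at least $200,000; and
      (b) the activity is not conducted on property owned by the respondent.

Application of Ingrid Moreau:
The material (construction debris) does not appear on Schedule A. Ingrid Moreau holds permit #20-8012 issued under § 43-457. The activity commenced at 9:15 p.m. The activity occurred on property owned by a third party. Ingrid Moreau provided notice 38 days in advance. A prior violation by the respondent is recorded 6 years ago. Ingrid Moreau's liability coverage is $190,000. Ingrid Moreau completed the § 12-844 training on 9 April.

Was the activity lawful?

(a) start within hours — fails.
(b) ≥21 days' notice — satisfied.
So (1) is not satisfied (F AND T).
(2) Schedule A material — not satisfied.
(i) no prior violation — fails.
(ii) not (training certified) — fails.
(iii) coverage ≥ $200,000 — not satisfied.
(a) = F OR F OR F = false.
(b) not (own property) — holds.
So (3) is not satisfied (F AND T).
Overall = F OR F OR F = false.

No — unlawful.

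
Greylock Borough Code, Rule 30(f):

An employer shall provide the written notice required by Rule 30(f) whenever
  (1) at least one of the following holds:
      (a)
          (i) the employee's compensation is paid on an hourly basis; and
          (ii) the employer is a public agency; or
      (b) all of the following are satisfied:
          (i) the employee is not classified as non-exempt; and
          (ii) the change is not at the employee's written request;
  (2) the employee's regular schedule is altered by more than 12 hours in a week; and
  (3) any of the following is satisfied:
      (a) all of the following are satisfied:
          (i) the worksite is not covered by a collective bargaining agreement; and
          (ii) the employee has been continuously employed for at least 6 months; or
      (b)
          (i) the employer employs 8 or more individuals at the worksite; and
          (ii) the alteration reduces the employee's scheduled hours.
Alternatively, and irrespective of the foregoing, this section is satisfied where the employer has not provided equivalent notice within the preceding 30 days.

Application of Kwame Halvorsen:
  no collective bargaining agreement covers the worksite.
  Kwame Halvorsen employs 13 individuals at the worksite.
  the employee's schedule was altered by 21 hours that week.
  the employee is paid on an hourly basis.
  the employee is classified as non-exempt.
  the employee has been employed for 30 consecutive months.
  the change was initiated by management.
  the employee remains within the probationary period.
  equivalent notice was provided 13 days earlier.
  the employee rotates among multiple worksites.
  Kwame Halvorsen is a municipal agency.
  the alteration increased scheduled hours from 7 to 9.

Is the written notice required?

(i) hourly-paid — satisfied.
(ii) public agency — satisfied.
(a): T AND T → true.
(i) not (non-exempt) — fails.
(ii) not employee-requested — satisfied.
So (b) is not satisfied (F AND T).
So (1) is satisfied (T OR F).
(2) schedule shift > 12h — met.
(i) no CBA — satisfied.
(ii) tenure ≥ 6 mo. — met.
(a): T AND T → true.
(i) ≥ 8 at site — holds.
(ii) hours reduced — not met.
(b): T AND F → false.
(3): T OR F → true.
Overall = T AND T AND T = true.
Exception (no recent notice) — not satisfied.
Result: main true OR exception false → true.

Yes — required.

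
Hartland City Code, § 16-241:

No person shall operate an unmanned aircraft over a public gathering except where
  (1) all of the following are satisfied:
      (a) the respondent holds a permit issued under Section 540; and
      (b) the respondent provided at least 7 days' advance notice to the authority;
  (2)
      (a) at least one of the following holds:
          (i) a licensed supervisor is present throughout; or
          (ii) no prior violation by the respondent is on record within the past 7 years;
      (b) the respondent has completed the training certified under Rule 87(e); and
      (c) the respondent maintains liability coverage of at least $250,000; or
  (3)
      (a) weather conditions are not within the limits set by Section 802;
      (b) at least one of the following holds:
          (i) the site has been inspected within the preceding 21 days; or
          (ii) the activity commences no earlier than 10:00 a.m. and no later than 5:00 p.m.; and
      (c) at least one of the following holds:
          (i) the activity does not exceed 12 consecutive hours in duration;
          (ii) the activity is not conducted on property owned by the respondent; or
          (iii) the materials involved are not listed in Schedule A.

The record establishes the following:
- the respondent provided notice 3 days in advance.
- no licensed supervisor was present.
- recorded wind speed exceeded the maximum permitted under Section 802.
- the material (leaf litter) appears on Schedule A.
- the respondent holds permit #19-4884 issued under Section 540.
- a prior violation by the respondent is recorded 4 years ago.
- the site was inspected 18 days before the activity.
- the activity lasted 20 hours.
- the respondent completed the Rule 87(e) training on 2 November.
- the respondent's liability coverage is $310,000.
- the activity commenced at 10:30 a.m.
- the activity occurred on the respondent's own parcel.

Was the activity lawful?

No — unlawful.

(a) holds permit — satisfied.
(b) ≥7 days' notice — fails.
(1): T AND F → false.
(i) supervisor present — not satisfied.
(ii) no prior violation — not met.
(a): F OR F → false.
(b) training certified — satisfied.
(c) coverage ≥ $250,000 — met.
(2) = F AND T AND T = false.
(a) not (weather ok) — satisfied.
(i) site inspected — met.
(ii) start within hours — holds.
(b) = T OR T = true.
(i) ≤ 12 hrs duration — not satisfied.
(ii) not (own property) — not satisfied.
(iii) not (Schedule A material) — not satisfied.
So (c) is not satisfied (F OR F OR F).
(3) = T AND T AND F = false.
Overall = F OR F OR F = false.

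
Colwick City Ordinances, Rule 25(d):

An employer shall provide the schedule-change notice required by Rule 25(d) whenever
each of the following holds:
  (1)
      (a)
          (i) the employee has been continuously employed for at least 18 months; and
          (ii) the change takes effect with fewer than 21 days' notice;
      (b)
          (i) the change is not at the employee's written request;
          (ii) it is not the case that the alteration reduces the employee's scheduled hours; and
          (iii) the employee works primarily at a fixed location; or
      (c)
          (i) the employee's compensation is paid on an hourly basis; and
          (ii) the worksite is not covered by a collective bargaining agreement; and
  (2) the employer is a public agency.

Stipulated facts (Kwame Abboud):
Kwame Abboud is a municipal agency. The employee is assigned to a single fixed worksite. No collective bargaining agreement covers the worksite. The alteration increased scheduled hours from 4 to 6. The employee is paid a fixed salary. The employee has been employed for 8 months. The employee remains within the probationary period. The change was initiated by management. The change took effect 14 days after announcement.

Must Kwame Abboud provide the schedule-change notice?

(i) tenure ≥ 18 mo. — not met.
(ii) < 21 days' notice — satisfied.
So (a) is not satisfied (F AND T).
(i) not employee-requested — satisfied.
(ii) not (hours reduced) — satisfied.
(iii) fixed location — satisfied.
So (b) is satisfied (T AND T AND T).
(i) hourly-paid — fails.
(ii) no CBA — met.
So (c) is not satisfied (F AND T).
(1) = F OR T OR F = true.
(2) public agency — satisfied.
Overall = T AND T = true.

Yes — required.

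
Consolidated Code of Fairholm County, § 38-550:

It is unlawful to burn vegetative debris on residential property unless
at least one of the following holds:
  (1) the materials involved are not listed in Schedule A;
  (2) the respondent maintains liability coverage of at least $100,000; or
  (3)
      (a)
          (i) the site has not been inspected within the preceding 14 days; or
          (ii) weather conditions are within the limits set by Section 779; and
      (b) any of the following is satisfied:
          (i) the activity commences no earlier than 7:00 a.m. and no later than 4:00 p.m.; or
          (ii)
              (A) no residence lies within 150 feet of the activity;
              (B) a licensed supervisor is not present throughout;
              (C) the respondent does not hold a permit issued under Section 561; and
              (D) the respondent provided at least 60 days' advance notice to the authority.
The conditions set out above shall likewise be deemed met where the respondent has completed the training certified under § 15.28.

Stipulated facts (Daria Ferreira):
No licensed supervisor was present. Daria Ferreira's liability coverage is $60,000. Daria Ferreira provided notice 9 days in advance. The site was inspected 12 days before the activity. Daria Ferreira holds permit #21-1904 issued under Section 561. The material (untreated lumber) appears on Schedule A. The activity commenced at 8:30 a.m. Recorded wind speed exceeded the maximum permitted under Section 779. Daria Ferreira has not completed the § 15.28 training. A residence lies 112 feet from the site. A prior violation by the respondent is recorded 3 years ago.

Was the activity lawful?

(1) not (Schedule A material) — not met.
(2) coverage ≥ $100,000 — not met.
(i) not (site inspected) — fails.
(ii) weather ok — fails.
(a) = F OR F = false.
(i) start within hours — satisfied.
(A) no residence in 150 ft — fails.
(B) not (supervisor present) — satisfied.
(C) not (holds permit) — not satisfied.
(D) ≥60 days' notice — not met.
(ii) = F AND T AND F AND F = false.
So (b) is satisfied (T OR F).
(3) = F AND T = false.
So Overall is not satisfied (F OR F OR F).
Exception (training certified) — not satisfied.
Result: main false OR exception false → false.

No — unlawful.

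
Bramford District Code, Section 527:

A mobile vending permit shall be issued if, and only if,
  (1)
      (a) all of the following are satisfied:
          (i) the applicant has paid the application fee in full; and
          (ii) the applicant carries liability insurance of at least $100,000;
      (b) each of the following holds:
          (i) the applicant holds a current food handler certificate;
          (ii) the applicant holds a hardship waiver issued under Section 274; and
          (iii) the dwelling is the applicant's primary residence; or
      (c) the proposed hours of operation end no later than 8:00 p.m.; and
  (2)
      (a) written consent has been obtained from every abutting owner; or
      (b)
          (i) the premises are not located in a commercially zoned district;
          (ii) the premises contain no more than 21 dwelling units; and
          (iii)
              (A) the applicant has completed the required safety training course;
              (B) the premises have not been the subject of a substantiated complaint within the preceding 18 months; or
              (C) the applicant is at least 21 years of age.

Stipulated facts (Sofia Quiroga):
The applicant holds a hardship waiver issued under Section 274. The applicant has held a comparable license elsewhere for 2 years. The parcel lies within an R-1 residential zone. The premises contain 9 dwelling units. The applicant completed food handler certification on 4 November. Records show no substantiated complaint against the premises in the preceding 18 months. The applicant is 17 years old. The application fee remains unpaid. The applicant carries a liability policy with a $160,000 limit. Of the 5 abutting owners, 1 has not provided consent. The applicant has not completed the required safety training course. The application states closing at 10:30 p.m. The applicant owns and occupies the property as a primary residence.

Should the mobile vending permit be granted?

Yes — granted.

(i) fee paid — not satisfied.
(ii) insurance ≥ $100,000 — satisfied.
So (a) is not satisfied (F AND T).
(i) food handler cert. — holds.
(ii) hardship waiver — met.
(iii) primary residence — holds.
(b) = T AND T AND T = true.
(c) closes by 8 p.m. — fails.
(1) = F OR T OR F = true.
(a) all abutters consent — not met.
(i) not (commercially zoned) — satisfied.
(ii) ≤ 21 units — satisfied.
(A) safety training — not satisfied.
(B) no complaint in 18 mo. — met.
(C) age ≥ 21 — fails.
(iii): F OR T OR F → true.
So (b) is satisfied (T AND T AND T).
(2) = F OR T = true.
So Overall is satisfied (T AND T).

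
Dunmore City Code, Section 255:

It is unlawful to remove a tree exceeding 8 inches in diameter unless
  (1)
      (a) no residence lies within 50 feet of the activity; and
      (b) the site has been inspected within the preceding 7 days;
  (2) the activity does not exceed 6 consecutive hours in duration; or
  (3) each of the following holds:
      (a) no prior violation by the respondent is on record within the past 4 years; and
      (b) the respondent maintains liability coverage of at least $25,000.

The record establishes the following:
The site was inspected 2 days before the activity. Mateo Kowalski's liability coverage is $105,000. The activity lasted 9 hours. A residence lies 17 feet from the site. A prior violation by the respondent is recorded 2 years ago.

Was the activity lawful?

(a) no residence in 50 ft — fails.
(b) site inspected — met.
So (1) is not satisfied (F AND T).
(2) ≤ 6 hrs duration — fails.
(a) no prior violation — not met.
(b) coverage ≥ $25,000 — met.
So (3) is not satisfied (F AND T).
Overall: F OR F OR F → false.

No — unlawful.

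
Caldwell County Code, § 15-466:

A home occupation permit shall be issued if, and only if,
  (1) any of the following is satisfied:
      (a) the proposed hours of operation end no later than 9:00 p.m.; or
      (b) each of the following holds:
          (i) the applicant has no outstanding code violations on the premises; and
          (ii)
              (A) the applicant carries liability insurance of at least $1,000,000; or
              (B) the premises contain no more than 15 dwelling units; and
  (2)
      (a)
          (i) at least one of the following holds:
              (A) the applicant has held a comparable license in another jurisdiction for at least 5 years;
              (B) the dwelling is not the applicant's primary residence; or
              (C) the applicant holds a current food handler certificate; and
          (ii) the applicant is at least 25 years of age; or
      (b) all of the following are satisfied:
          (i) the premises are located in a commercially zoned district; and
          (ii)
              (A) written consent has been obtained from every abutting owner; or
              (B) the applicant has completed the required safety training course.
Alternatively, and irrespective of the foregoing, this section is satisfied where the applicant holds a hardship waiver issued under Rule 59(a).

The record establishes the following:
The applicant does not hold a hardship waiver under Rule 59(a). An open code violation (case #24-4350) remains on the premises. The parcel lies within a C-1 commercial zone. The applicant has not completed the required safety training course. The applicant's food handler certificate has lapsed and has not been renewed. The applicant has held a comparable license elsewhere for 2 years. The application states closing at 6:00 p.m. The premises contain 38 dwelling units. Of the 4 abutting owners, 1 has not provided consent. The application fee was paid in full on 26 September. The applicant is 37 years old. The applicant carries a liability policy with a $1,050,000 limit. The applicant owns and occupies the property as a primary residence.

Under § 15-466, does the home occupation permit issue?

(a) closes by 9 p.m. — satisfied.
(i) no code violations — not met.
(A) insurance ≥ $1,000,000 — satisfied.
(B) ≤ 15 units — not met.
(ii): T OR F → true.
So (b) is not satisfied (F AND T).
(1) = T OR F = true.
(A) prior license ≥ 5 yr — not met.
(B) not (primary residence) — not met.
(C) food handler cert. — fails.
So (i) is not satisfied (F OR F OR F).
(ii) age ≥ 25 — satisfied.
(a) = F AND T = false.
(i) commercially zoned — met.
(A) all abutters consent — not met.
(B) safety training — fails.
(ii) = F OR F = false.
So (b) is not satisfied (T AND F).
(2): F OR F → false.
Overall = T AND F = false.
Exception (hardship waiver) — not satisfied.
Result: main false OR exception false → false.

No — denied.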